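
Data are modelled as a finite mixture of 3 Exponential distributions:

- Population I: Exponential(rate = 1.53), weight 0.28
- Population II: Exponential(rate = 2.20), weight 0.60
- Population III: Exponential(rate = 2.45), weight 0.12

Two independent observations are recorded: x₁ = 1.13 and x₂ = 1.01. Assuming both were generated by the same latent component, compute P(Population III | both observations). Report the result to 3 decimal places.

0.069

The responsibility of component k is π_k f_k(x) divided by Σ_j π_j f_j(x).
Since both observations come from the same component, the likelihood for component k is f_k(x₁)·f_k(x₂).
  p_I = [0.271544] × [0.326269] = 0.0885964
  p_II = [0.183133] × [0.238463] = 0.0436704
  p_III = [0.153752] × [0.206302] = 0.0317195
Prior × likelihood for each component:
  π_I·p_I = 0.28 × 0.0885964 = 0.024807
  π_II·p_II = 0.60 × 0.0436704 = 0.0262022
  π_III·p_III = 0.12 × 0.0317195 = 0.00380634
Evidence: 0.024807 + 0.0262022 + 0.00380634 = 0.0548155
P(Population III | x) ≈ 0.069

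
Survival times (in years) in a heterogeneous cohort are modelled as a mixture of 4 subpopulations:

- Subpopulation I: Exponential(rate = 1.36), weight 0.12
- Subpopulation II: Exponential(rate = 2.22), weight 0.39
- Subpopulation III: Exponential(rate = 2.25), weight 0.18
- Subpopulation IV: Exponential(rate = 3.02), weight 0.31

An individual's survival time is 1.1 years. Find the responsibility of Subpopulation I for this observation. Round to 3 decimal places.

Apply Bayes' rule: the posterior for each component is proportional to its prior times its likelihood at x.
Component likelihoods at x = 1.1 years:
  L_I = 1.36·e^(−1.36·1.1) = 1.36·e^(−1.4960) = 0.304673
  L_II = 2.22·e^(−2.22·1.1) = 2.22·e^(−2.4420) = 0.19311
  L_III = 2.25·e^(−2.25·1.1) = 2.25·e^(−2.4750) = 0.189367
  L_IV = 3.02·e^(−3.02·1.1) = 3.02·e^(−3.3220) = 0.108963
Prior × likelihood for each component:
  π_I·L_I = 0.12 × 0.304673 = 0.0365608
  π_II·L_II = 0.39 × 0.19311 = 0.0753131
  π_III·L_III = 0.18 × 0.189367 = 0.034086
  π_IV·L_IV = 0.31 × 0.108963 = 0.0337787
Normaliser: 0.0365608 + 0.0753131 + 0.034086 + 0.0337787 = 0.179739
P(Subpopulation I | the observation) ≈ 0.203

0.203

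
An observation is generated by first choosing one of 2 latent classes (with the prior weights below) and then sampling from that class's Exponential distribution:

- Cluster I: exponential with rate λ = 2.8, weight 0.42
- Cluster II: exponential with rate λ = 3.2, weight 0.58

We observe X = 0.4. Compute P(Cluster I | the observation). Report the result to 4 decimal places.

Posterior ∝ prior × likelihood, so P(k | x) ∝ π_k f_k(x); normalise over all components.
Evaluate each component's likelihood at the observed value:
  p_I = 0.913583
  p_II = 0.889719
Multiply by the mixture weights:
  π_I·p_I = 0.42 × 0.913583 = 0.383705
  π_II·p_II = 0.58 × 0.889719 = 0.516037
Evidence: 0.383705 + 0.516037 = 0.899742
Responsibility of Cluster I: 0.383705 / 0.899742 ≈ 0.4265

0.4265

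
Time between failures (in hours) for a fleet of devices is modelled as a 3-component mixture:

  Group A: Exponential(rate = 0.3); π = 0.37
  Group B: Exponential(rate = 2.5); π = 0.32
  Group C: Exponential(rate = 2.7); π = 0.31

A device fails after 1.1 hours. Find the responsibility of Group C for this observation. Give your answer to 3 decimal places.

The responsibility of component k is π_k f_k(x) divided by Σ_j π_j f_j(x).
Component likelihoods at x = 1.1 hours:
  p_A = 0.215677
  p_B = 0.15982
  p_C = 0.138519
Prior × likelihood for each component:
  π_A·p_A = 0.37 × 0.215677 = 0.0798005
  π_B·p_B = 0.32 × 0.15982 = 0.0511423
  π_C·p_C = 0.31 × 0.138519 = 0.0429409
Sum: 0.0798005 + 0.0511423 + 0.0429409 = 0.173884
Responsibility of Group C: 0.0429409 / 0.173884 ≈ 0.247

0.247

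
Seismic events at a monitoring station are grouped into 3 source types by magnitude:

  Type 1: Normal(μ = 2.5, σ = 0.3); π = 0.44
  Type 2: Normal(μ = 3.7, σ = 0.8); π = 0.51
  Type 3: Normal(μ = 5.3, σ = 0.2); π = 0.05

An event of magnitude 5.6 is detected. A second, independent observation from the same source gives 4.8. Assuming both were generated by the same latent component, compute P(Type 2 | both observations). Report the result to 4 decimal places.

The responsibility of component k is P(Z=k) f_k(x) divided by Σ_j P(Z=j) f_j(x).
Since both observations come from the same component, the likelihood for component k is f_k(x₁)·f_k(x₂).
  p_1 = [(1/(0.3·√(2π)))·exp(−(5.6−2.5)²/(2·0.3²)) = 1.329808·exp(-53.38889) = 8.65544e-24] × [2.29275e-13] = 1.98447e-36
  p_2 = [(1/(0.8·√(2π)))·exp(−(5.6−3.7)²/(2·0.8²)) = 0.498678·exp(-2.82031) = 0.0297149] × [0.193765] = 0.00575771
  p_3 = [(1/(0.2·√(2π)))·exp(−(5.6−5.3)²/(2·0.2²)) = 1.994711·exp(-1.12500) = 0.647588] × [0.0876415] = 0.0567556
Prior × likelihood for each component:
  P(Z=1)·p_1 = 0.44 × 1.98447e-36 = 8.73169e-37
  P(Z=2)·p_2 = 0.51 × 0.00575771 = 0.00293643
  P(Z=3)·p_3 = 0.05 × 0.0567556 = 0.00283778
Sum: 8.73169e-37 + 0.00293643 + 0.00283778 = 0.00577421
P(Type 2 | data) ≈ 0.5085

0.5085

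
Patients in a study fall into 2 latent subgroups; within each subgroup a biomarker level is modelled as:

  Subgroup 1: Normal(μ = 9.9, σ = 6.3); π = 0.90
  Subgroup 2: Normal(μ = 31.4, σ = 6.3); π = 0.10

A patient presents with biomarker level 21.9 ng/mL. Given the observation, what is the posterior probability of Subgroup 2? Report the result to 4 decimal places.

0.1794

By Bayes' theorem, P(k | x) = π_k f_k(x) / Σ_j π_j f_j(x).
Component likelihoods at x = 21.9 ng/mL:
  L_1 = 0.0103213
  L_2 = 0.0203144
Multiply by the mixture weights:
  π_1·L_1 = 0.90 × 0.0103213 = 0.00928916
  π_2·L_2 = 0.10 × 0.0203144 = 0.00203144
Normaliser: 0.00928916 + 0.00203144 = 0.0113206
P(Subgroup 2 | 21.9 ng/mL) = 0.00203144 / 0.0113206 ≈ 0.1794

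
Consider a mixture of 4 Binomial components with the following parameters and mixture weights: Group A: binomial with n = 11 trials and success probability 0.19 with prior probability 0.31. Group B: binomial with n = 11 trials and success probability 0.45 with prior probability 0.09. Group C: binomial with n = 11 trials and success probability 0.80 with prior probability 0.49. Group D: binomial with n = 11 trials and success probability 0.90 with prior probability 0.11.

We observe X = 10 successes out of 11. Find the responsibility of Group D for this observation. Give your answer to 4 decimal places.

0.2668

The responsibility of component k is π_k f_k(x) divided by Σ_j π_j f_j(x).
Evaluate each component's likelihood at the observed value:
  f_A = C(11,10)·0.19^10·0.81^1 = 11·6.13107e-08·0.81 = 5.46278e-07
  f_B = C(11,10)·0.45^10·0.55^1 = 11·0.000340506·0.55 = 0.00206006
  f_C = C(11,10)·0.80^10·0.20^1 = 11·0.107374·0.2 = 0.236223
  f_D = C(11,10)·0.90^10·0.10^1 = 11·0.348678·0.1 = 0.383546
Multiply by the mixture weights:
  π_A·f_A = 0.31 × 5.46278e-07 = 1.69346e-07
  π_B·f_B = 0.09 × 0.00206006 = 0.000185406
  π_C·f_C = 0.49 × 0.236223 = 0.115749
  π_D·f_D = 0.11 × 0.383546 = 0.0421901
Marginal: 1.69346e-07 + 0.000185406 + 0.115749 + 0.0421901 = 0.158125
P(Group D | x) ≈ 0.2668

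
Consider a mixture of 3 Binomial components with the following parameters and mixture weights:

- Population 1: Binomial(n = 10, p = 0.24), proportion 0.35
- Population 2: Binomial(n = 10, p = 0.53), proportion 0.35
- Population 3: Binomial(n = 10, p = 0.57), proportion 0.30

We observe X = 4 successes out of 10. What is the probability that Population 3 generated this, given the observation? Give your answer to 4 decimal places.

The responsibility of component k is π_k f_k(x) divided by Σ_j π_j f_j(x).
Binomial probabilities:
  L_1 = C(10,4)·0.24^4·0.76^6 = 210·0.00331776·0.1927 = 0.13426
  L_2 = C(10,4)·0.53^4·0.47^6 = 210·0.0789048·0.0107792 = 0.178612
  L_3 = C(10,4)·0.57^4·0.43^6 = 210·0.10556·0.00632136 = 0.140129
Multiply by the mixture weights:
  π_1·L_1 = 0.35 × 0.13426 = 0.0469909
  π_2·L_2 = 0.35 × 0.178612 = 0.0625141
  π_3·L_3 = 0.30 × 0.140129 = 0.0420388
Normaliser: 0.0469909 + 0.0625141 + 0.0420388 = 0.151544
Responsibility of Population 3: 0.0420388 / 0.151544 ≈ 0.2774

0.2774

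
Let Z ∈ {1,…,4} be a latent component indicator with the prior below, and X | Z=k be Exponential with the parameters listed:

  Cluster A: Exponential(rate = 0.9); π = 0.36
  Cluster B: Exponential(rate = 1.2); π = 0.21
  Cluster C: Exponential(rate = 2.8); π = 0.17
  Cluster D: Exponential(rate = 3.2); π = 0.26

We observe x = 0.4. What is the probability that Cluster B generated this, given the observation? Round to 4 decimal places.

P(component k | x) = P(Z=k)·f_k(x) / marginal(x), where marginal(x) = Σ_j P(Z=j)·f_j(x).
Evaluate each component's likelihood at the observed value:
  f_A = 0.9·e^(−0.9·0.4) = 0.9·e^(−0.3600) = 0.627909
  f_B = 1.2·e^(−1.2·0.4) = 1.2·e^(−0.4800) = 0.74254
  f_C = 2.8·e^(−2.8·0.4) = 2.8·e^(−1.1200) = 0.913583
  f_D = 3.2·e^(−3.2·0.4) = 3.2·e^(−1.2800) = 0.889719
Multiply by the mixture weights:
  P(Z=A)·f_A = 0.36 × 0.627909 = 0.226047
  P(Z=B)·f_B = 0.21 × 0.74254 = 0.155933
  P(Z=C)·f_C = 0.17 × 0.913583 = 0.155309
  P(Z=D)·f_D = 0.26 × 0.889719 = 0.231327
Marginal: 0.226047 + 0.155933 + 0.155309 + 0.231327 = 0.768617
Responsibility of Cluster B: 0.155933 / 0.768617 ≈ 0.2029

0.2029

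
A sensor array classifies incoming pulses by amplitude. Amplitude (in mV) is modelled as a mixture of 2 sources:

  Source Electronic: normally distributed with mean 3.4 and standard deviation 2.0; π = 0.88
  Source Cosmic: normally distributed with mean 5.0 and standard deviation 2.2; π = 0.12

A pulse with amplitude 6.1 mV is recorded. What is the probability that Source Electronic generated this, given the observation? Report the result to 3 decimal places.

By Bayes' theorem, P(k | x) = w_k f_k(x) / Σ_j w_j f_j(x).
Evaluate each component's likelihood at the observed value:
  L_Electronic = (1/(2.0·√(2π)))·exp(−(6.1−3.4)²/(2·2.0²)) = 0.199471·exp(-0.91125) = 0.0801917
  L_Cosmic = (1/(2.2·√(2π)))·exp(−(6.1−5.0)²/(2·2.2²)) = 0.181337·exp(-0.12500) = 0.16003
Prior × likelihood for each component:
  w_Electronic·L_Electronic = 0.88 × 0.0801917 = 0.0705687
  w_Cosmic·L_Cosmic = 0.12 × 0.16003 = 0.0192036
Denominator: 0.0705687 + 0.0192036 = 0.0897722
P(Source Electronic | data) ≈ 0.786

0.786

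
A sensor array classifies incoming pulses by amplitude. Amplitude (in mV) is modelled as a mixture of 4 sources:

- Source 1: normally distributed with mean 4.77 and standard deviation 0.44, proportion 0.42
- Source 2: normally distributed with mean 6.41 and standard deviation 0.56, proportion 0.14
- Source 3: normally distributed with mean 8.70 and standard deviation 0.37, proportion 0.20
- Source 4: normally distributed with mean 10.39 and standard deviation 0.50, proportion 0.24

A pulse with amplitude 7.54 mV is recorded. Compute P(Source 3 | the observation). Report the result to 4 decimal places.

Posterior ∝ prior × likelihood, so P(k | x) ∝ w_k f_k(x); normalise over all components.
Component likelihoods at x = 7.54 mV:
  f_1 = (1/(0.44·√(2π)))·exp(−(7.54−4.77)²/(2·0.44²)) = 0.906687·exp(-19.81637) = 2.24551e-09
  f_2 = (1/(0.56·√(2π)))·exp(−(7.54−6.41)²/(2·0.56²)) = 0.712397·exp(-2.03587) = 0.0930151
  f_3 = (1/(0.37·√(2π)))·exp(−(7.54−8.70)²/(2·0.37²)) = 1.078222·exp(-4.91454) = 0.0079132
  f_4 = (1/(0.50·√(2π)))·exp(−(7.54−10.39)²/(2·0.50²)) = 0.797885·exp(-16.24500) = 7.02791e-08
Weight by the priors:
  w_1·f_1 = 0.42 × 2.24551e-09 = 9.43115e-10
  w_2·f_2 = 0.14 × 0.0930151 = 0.0130221
  w_3·f_3 = 0.20 × 0.0079132 = 0.00158264
  w_4·f_4 = 0.24 × 7.02791e-08 = 1.6867e-08
Evidence: 9.43115e-10 + 0.0130221 + 0.00158264 + 1.6867e-08 = 0.0146048
P(Source 3 | data) ≈ 0.1084

0.1084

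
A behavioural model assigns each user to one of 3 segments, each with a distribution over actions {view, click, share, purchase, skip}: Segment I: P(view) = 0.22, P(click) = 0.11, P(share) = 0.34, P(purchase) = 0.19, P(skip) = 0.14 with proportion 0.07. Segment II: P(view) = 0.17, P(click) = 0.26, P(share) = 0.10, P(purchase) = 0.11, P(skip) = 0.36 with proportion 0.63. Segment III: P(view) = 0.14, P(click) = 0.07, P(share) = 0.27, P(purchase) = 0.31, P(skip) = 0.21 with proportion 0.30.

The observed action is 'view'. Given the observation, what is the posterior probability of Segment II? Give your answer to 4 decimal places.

P(component k | x) = π_k·f_k(x) / marginal(x), where marginal(x) = Σ_j π_j·f_j(x).
Categorical probabilities:
  p_I = 0.22
  p_II = 0.17
  p_III = 0.14
Multiply by the mixture weights:
  π_I·p_I = 0.07 × 0.22 = 0.0154
  π_II·p_II = 0.63 × 0.17 = 0.1071
  π_III·p_III = 0.30 × 0.14 = 0.042
Sum: 0.0154 + 0.1071 + 0.042 = 0.1645
Responsibility of Segment II: 0.1071 / 0.1645 ≈ 0.6511

0.6511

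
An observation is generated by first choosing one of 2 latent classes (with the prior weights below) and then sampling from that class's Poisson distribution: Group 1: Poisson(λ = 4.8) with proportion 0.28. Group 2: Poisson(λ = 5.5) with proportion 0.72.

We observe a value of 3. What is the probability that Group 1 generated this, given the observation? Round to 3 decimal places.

0.342

Apply Bayes' rule: the posterior for each component is proportional to its prior times its likelihood at x.
Component likelihoods at x = 3:
  L_1 = e^(−4.8)·4.8^3/3! = 0.151691
  L_2 = e^(−5.5)·5.5^3/3! = 0.113323
Unnormalised posteriors:
  π_1·L_1 = 0.28 × 0.151691 = 0.0424734
  π_2·L_2 = 0.72 × 0.113323 = 0.0815924
Normaliser: 0.0424734 + 0.0815924 = 0.124066
P(Group 1 | the observation) ≈ 0.342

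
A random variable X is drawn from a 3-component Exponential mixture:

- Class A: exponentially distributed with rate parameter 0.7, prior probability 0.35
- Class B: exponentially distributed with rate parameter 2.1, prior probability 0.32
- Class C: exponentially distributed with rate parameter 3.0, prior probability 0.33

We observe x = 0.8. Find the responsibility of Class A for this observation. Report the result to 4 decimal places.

Apply Bayes' rule: the posterior for each component is proportional to its prior times its likelihood at x.
Evaluate each component's likelihood at the observed value:
  L_A = 0.7·e^(−0.7·0.8) = 0.7·e^(−0.5600) = 0.399846
  L_B = 2.1·e^(−2.1·0.8) = 2.1·e^(−1.6800) = 0.391385
  L_C = 3.0·e^(−3.0·0.8) = 3.0·e^(−2.4000) = 0.272154
Prior × likelihood for each component:
  π_A·L_A = 0.35 × 0.399846 = 0.139946
  π_B·L_B = 0.32 × 0.391385 = 0.125243
  π_C·L_C = 0.33 × 0.272154 = 0.0898108
Evidence: 0.139946 + 0.125243 + 0.0898108 = 0.355
P(Class A | data) = 0.139946 / 0.355 ≈ 0.3942

0.3942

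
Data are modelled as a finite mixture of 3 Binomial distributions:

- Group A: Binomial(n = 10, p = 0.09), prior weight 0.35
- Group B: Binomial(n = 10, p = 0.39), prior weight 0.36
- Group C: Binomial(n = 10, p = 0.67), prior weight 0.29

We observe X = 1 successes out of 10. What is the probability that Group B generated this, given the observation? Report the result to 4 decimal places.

The responsibility of component k is π_k f_k(x) divided by Σ_j π_j f_j(x).
Component likelihoods at x = 1 successes out of 10:
  f_A = 0.385137
  f_B = 0.0456072
  f_C = 0.000310957
Multiply by the mixture weights:
  π_A·f_A = 0.35 × 0.385137 = 0.134798
  π_B·f_B = 0.36 × 0.0456072 = 0.0164186
  π_C·f_C = 0.29 × 0.000310957 = 9.01775e-05
Normaliser: 0.134798 + 0.0164186 + 9.01775e-05 = 0.151307
P(Group B | the observation) = 0.0164186 / 0.151307 ≈ 0.1085

0.1085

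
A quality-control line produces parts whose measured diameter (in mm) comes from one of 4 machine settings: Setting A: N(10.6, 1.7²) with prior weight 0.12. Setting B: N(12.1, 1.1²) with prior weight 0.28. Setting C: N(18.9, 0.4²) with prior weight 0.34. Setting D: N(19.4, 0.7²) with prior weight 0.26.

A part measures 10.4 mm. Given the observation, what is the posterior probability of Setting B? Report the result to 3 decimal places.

0.524

Apply Bayes' rule: the posterior for each component is proportional to its prior times its likelihood at x.
Evaluate each component's likelihood at the observed value:
  L_A = 0.233054
  L_B = 0.109869
  L_C = 8.77605e-99
  L_D = 7.24509e-37
Weight by the priors:
  π_A·L_A = 0.12 × 0.233054 = 0.0279664
  π_B·L_B = 0.28 × 0.109869 = 0.0307634
  π_C·L_C = 0.34 × 8.77605e-99 = 2.98386e-99
  π_D·L_D = 0.26 × 7.24509e-37 = 1.88372e-37
Normaliser: 0.0279664 + 0.0307634 + 2.98386e-99 + 1.88372e-37 = 0.0587298
So the posterior for Setting B is 0.0307634 / 0.0587298 ≈ 0.524.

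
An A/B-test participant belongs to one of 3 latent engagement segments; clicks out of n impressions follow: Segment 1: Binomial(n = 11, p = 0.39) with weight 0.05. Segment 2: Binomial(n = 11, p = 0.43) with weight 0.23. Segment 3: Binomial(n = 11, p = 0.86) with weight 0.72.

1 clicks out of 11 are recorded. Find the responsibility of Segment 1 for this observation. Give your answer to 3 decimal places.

P(component k | x) = w_k·f_k(x) / marginal(x), where marginal(x) = Σ_j w_j·f_j(x).
Binomial probabilities:
  p_1 = 0.0306024
  p_2 = 0.0171242
  p_3 = 2.73635e-08
Unnormalised posteriors:
  w_1·p_1 = 0.05 × 0.0306024 = 0.00153012
  w_2·p_2 = 0.23 × 0.0171242 = 0.00393856
  w_3·p_3 = 0.72 × 2.73635e-08 = 1.97017e-08
Sum: 0.00153012 + 0.00393856 + 1.97017e-08 = 0.0054687
So the posterior for Segment 1 is 0.00153012 / 0.0054687 ≈ 0.280.

0.280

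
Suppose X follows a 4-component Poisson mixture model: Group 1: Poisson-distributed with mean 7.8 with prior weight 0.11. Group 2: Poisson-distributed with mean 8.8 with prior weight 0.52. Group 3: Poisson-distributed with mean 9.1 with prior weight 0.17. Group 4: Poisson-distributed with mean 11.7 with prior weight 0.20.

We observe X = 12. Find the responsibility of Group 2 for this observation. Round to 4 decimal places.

The responsibility of component k is π_k f_k(x) divided by Σ_j π_j f_j(x).
Poisson probabilities:
  L_1 = e^(−7.8)·7.8^12/12! = 0.0433812
  L_2 = e^(−8.8)·8.8^12/12! = 0.0678678
  L_3 = e^(−9.1)·9.1^12/12! = 0.0751761
  L_4 = e^(−11.7)·11.7^12/12! = 0.113933
Prior × likelihood for each component:
  π_1·L_1 = 0.11 × 0.0433812 = 0.00477193
  π_2·L_2 = 0.52 × 0.0678678 = 0.0352912
  π_3·L_3 = 0.17 × 0.0751761 = 0.0127799
  π_4·L_4 = 0.20 × 0.113933 = 0.0227865
Marginal: 0.00477193 + 0.0352912 + 0.0127799 + 0.0227865 = 0.0756296
P(Group 2 | data) ≈ 0.4666

0.4666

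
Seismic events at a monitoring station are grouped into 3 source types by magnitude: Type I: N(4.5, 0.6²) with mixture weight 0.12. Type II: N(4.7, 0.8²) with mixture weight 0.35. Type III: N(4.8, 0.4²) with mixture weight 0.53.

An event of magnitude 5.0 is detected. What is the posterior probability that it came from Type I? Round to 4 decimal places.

0.0822

By Bayes' theorem, P(k | x) = π_k f_k(x) / Σ_j π_j f_j(x).
Normal densities:
  L_I = 0.469853
  L_II = 0.464819
  L_III = 0.880163
Weight by the priors:
  π_I·L_I = 0.12 × 0.469853 = 0.0563824
  π_II·L_II = 0.35 × 0.464819 = 0.162687
  π_III·L_III = 0.53 × 0.880163 = 0.466487
Normaliser: 0.0563824 + 0.162687 + 0.466487 = 0.685556
P(Type I | 5.0) ≈ 0.0822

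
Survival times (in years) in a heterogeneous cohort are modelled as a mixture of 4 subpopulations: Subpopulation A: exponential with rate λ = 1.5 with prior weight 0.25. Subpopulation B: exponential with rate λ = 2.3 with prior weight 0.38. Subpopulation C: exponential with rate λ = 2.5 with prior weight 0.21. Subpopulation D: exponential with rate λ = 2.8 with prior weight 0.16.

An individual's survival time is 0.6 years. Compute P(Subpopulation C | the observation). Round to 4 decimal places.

Apply Bayes' rule: the posterior for each component is proportional to its prior times its likelihood at x.
Exponential densities:
  L_A = 1.5·e^(−1.5·0.6) = 1.5·e^(−0.9000) = 0.609854
  L_B = 2.3·e^(−2.3·0.6) = 2.3·e^(−1.3800) = 0.578631
  L_C = 2.5·e^(−2.5·0.6) = 2.5·e^(−1.5000) = 0.557825
  L_D = 2.8·e^(−2.8·0.6) = 2.8·e^(−1.6800) = 0.521847
Unnormalised posteriors:
  w_A·L_A = 0.25 × 0.609854 = 0.152464
  w_B·L_B = 0.38 × 0.578631 = 0.21988
  w_C·L_C = 0.21 × 0.557825 = 0.117143
  w_D·L_D = 0.16 × 0.521847 = 0.0834955
Evidence: 0.152464 + 0.21988 + 0.117143 + 0.0834955 = 0.572982
P(Subpopulation C | data) ≈ 0.2044

0.2044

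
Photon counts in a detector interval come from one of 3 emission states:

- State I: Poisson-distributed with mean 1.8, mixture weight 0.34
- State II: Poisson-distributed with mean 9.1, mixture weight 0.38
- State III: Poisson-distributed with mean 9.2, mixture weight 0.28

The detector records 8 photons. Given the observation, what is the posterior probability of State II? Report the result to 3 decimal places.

0.578

Posterior ∝ prior × likelihood, so P(k | x) ∝ π_k f_k(x); normalise over all components.
Component likelihoods at x = 8 photons:
  f_I = e^(−1.8)·1.8^8/8! = 0.000451783
  f_II = e^(−9.1)·9.1^8/8! = 0.130236
  f_III = e^(−9.2)·9.2^8/8! = 0.128609
Unnormalised posteriors:
  π_I·f_I = 0.34 × 0.000451783 = 0.000153606
  π_II·f_II = 0.38 × 0.130236 = 0.0494897
  π_III·f_III = 0.28 × 0.128609 = 0.0360106
Sum: 0.000153606 + 0.0494897 + 0.0360106 = 0.0856539
P(State II | x) = 0.0494897 / 0.0856539 ≈ 0.578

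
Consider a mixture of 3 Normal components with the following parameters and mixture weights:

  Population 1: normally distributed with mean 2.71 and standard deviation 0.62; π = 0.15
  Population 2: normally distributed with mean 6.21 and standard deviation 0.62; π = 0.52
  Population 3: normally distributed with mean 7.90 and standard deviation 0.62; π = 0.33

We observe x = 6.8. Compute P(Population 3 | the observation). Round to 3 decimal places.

0.171

P(component k | x) = P(Z=k)·f_k(x) / marginal(x), where marginal(x) = Σ_j P(Z=j)·f_j(x).
Normal densities:
  L_1 = (1/(0.62·√(2π)))·exp(−(6.8−2.71)²/(2·0.62²)) = 0.643455·exp(-21.75871) = 2.2847e-10
  L_2 = (1/(0.62·√(2π)))·exp(−(6.8−6.21)²/(2·0.62²)) = 0.643455·exp(-0.45278) = 0.409145
  L_3 = (1/(0.62·√(2π)))·exp(−(6.8−7.90)²/(2·0.62²)) = 0.643455·exp(-1.57388) = 0.133349
Weight by the priors:
  P(Z=1)·L_1 = 0.15 × 2.2847e-10 = 3.42705e-11
  P(Z=2)·L_2 = 0.52 × 0.409145 = 0.212755
  P(Z=3)·L_3 = 0.33 × 0.133349 = 0.0440052
Denominator: 3.42705e-11 + 0.212755 + 0.0440052 = 0.25676
P(Population 3 | the observation) = 0.0440052 / 0.25676 ≈ 0.171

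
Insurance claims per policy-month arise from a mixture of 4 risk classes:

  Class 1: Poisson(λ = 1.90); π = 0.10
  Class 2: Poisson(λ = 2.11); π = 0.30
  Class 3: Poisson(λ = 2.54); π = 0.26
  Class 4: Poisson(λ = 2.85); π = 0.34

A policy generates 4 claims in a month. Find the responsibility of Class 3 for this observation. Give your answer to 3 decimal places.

0.278

By Bayes' theorem, P(k | x) = P(Z=k) f_k(x) / Σ_j P(Z=j) f_j(x).
Component likelihoods at x = 4 claims:
  L_1 = 0.0812164
  L_2 = 0.100128
  L_3 = 0.136778
  L_4 = 0.159012
Weight by the priors:
  P(Z=1)·L_1 = 0.10 × 0.0812164 = 0.00812164
  P(Z=2)·L_2 = 0.30 × 0.100128 = 0.0300385
  P(Z=3)·L_3 = 0.26 × 0.136778 = 0.0355622
  P(Z=4)·L_4 = 0.34 × 0.159012 = 0.054064
Sum: 0.00812164 + 0.0300385 + 0.0355622 + 0.054064 = 0.127786
Responsibility of Class 3: 0.0355622 / 0.127786 ≈ 0.278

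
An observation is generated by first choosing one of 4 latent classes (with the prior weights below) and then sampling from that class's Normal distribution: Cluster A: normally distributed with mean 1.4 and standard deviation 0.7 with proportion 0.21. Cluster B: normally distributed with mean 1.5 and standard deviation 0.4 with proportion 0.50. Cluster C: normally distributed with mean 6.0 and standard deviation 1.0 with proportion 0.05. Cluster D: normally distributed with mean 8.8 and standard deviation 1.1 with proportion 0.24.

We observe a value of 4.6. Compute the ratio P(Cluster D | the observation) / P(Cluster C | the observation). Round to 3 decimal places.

Only the two components matter; the odds are (π_i f_i(x)) / (π_j f_j(x)).
Component likelihoods at x = 4.6:
  p_A = (1/(0.7·√(2π)))·exp(−(4.6−1.4)²/(2·0.7²)) = 0.569918·exp(-10.44898) = 1.6515e-05
  p_B = (1/(0.4·√(2π)))·exp(−(4.6−1.5)²/(2·0.4²)) = 0.997356·exp(-30.03125) = 9.04574e-14
  p_C = (1/(1.0·√(2π)))·exp(−(4.6−6.0)²/(2·1.0²)) = 0.398942·exp(-0.98000) = 0.149727
  p_D = (1/(1.1·√(2π)))·exp(−(4.6−8.8)²/(2·1.1²)) = 0.362675·exp(-7.28926) = 0.000247647
Odds = (0.24/0.05) × (0.000247647/0.149727) = 4.8 × 0.00165399 ≈ 0.008

0.008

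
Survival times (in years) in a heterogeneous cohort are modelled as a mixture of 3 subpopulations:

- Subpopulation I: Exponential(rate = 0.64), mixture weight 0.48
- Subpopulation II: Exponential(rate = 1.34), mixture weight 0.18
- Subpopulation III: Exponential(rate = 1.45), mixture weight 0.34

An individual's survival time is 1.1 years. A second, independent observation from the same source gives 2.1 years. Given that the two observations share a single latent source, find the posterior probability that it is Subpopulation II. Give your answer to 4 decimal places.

The responsibility of component k is P(Z=k) f_k(x) divided by Σ_j P(Z=j) f_j(x).
Since both observations come from the same component, the likelihood for component k is f_k(x₁)·f_k(x₂).
  p_I = [0.64·e^(−0.64·1.1) = 0.64·e^(−0.7040) = 0.316546] × [0.166912] = 0.0528354
  p_II = [1.34·e^(−1.34·1.1) = 1.34·e^(−1.4740) = 0.30687] × [0.0803526] = 0.0246578
  p_III = [1.45·e^(−1.45·1.1) = 1.45·e^(−1.5950) = 0.294217] × [0.0690147] = 0.0203053
Unnormalised posteriors:
  P(Z=I)·p_I = 0.48 × 0.0528354 = 0.025361
  P(Z=II)·p_II = 0.18 × 0.0246578 = 0.00443841
  P(Z=III)·p_III = 0.34 × 0.0203053 = 0.00690381
Marginal: 0.025361 + 0.00443841 + 0.00690381 = 0.0367032
P(Subpopulation II | data) = 0.00443841 / 0.0367032 ≈ 0.1209

0.1209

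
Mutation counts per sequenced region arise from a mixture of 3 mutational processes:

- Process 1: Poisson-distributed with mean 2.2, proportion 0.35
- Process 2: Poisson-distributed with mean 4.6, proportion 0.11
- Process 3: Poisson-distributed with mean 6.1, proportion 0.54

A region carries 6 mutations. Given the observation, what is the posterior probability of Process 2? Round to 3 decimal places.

0.136

P(component k | x) = P(Z=k)·f_k(x) / marginal(x), where marginal(x) = Σ_j P(Z=j)·f_j(x).
Poisson probabilities:
  f_1 = e^(−2.2)·2.2^6/6! = 0.0174484
  f_2 = e^(−4.6)·4.6^6/6! = 0.13227
  f_3 = e^(−6.1)·6.1^6/6! = 0.160491
Weight by the priors:
  P(Z=1)·f_1 = 0.35 × 0.0174484 = 0.00610694
  P(Z=2)·f_2 = 0.11 × 0.13227 = 0.0145497
  P(Z=3)·f_3 = 0.54 × 0.160491 = 0.086665
Marginal: 0.00610694 + 0.0145497 + 0.086665 = 0.107322
So the posterior for Process 2 is 0.0145497 / 0.107322 ≈ 0.136.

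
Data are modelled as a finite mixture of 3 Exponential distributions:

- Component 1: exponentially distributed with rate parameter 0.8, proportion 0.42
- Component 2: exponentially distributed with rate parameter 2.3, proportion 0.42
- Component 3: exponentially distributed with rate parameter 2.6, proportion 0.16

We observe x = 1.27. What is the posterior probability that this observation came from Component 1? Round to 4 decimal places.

P(component k | x) = π_k·f_k(x) / marginal(x), where marginal(x) = Σ_j π_j·f_j(x).
Exponential densities:
  p_1 = 0.8·e^(−0.8·1.27) = 0.8·e^(−1.0160) = 0.289632
  p_2 = 2.3·e^(−2.3·1.27) = 2.3·e^(−2.9210) = 0.123923
  p_3 = 2.6·e^(−2.6·1.27) = 2.6·e^(−3.3020) = 0.0957046
Prior × likelihood for each component:
  π_1·p_1 = 0.42 × 0.289632 = 0.121646
  π_2·p_2 = 0.42 × 0.123923 = 0.0520479
  π_3·p_3 = 0.16 × 0.0957046 = 0.0153127
Denominator: 0.121646 + 0.0520479 + 0.0153127 = 0.189006
P(Component 1 | x) = 0.121646 / 0.189006 ≈ 0.6436

0.6436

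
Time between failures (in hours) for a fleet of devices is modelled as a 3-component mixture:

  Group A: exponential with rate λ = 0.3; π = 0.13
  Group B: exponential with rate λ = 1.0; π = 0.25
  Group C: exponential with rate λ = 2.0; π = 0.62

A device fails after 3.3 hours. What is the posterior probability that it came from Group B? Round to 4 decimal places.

0.3630

By Bayes' theorem, P(k | x) = π_k f_k(x) / Σ_j π_j f_j(x).
Evaluate each component's likelihood at the observed value:
  L_A = 0.111473
  L_B = 0.0368832
  L_C = 0.00272074
Weight by the priors:
  π_A·L_A = 0.13 × 0.111473 = 0.0144915
  π_B·L_B = 0.25 × 0.0368832 = 0.00922079
  π_C·L_C = 0.62 × 0.00272074 = 0.00168686
Sum: 0.0144915 + 0.00922079 + 0.00168686 = 0.0253991
P(Group B | 3.3 hours) ≈ 0.3630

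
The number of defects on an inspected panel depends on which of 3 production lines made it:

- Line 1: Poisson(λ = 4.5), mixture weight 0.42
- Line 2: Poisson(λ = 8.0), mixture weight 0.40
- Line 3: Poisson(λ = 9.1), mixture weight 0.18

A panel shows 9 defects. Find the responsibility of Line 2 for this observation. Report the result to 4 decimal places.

0.5975

The responsibility of component k is π_k f_k(x) divided by Σ_j π_j f_j(x).
Evaluate each component's likelihood at the observed value:
  f_1 = e^(−4.5)·4.5^9/9! = 0.0231646
  f_2 = e^(−8.0)·8.0^9/9! = 0.124077
  f_3 = e^(−9.1)·9.1^9/9! = 0.131683
Multiply by the mixture weights:
  π_1·f_1 = 0.42 × 0.0231646 = 0.00972912
  π_2·f_2 = 0.40 × 0.124077 = 0.0496308
  π_3·f_3 = 0.18 × 0.131683 = 0.0237029
Evidence: 0.00972912 + 0.0496308 + 0.0237029 = 0.0830628
P(Line 2 | x) ≈ 0.5975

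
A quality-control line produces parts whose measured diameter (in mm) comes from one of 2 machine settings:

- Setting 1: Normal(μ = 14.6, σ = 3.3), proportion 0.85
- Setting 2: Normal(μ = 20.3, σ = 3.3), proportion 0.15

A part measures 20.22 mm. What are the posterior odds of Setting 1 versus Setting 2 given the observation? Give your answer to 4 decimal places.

1.3294

Only the two components matter; the odds are (w_i f_i(x)) / (w_j f_j(x)).
Component likelihoods at x = 20.22 mm:
  p_1 = (1/(3.3·√(2π)))·exp(−(20.22−14.6)²/(2·3.3²)) = 0.120892·exp(-1.45016) = 0.0283532
  p_2 = (1/(3.3·√(2π)))·exp(−(20.22−20.3)²/(2·3.3²)) = 0.120892·exp(-0.00029) = 0.120856
Odds = (0.85/0.15) × (0.0283532/0.120856) = 5.66667 × 0.234603 ≈ 1.3294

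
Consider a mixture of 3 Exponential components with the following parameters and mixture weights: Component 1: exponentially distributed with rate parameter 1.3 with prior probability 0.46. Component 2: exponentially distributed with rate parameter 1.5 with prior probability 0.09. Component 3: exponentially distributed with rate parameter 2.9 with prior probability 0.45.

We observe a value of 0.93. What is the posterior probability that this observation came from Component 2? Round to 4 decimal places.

Apply Bayes' rule: the posterior for each component is proportional to its prior times its likelihood at x.
Exponential densities:
  p_1 = 1.3·e^(−1.3·0.93) = 1.3·e^(−1.2090) = 0.388044
  p_2 = 1.5·e^(−1.5·0.93) = 1.5·e^(−1.3950) = 0.37175
  p_3 = 2.9·e^(−2.9·0.93) = 2.9·e^(−2.6970) = 0.195482
Multiply by the mixture weights:
  π_1·p_1 = 0.46 × 0.388044 = 0.1785
  π_2·p_2 = 0.09 × 0.37175 = 0.0334575
  π_3·p_3 = 0.45 × 0.195482 = 0.0879667
Marginal: 0.1785 + 0.0334575 + 0.0879667 = 0.299925
Responsibility of Component 2: 0.0334575 / 0.299925 ≈ 0.1116

0.1116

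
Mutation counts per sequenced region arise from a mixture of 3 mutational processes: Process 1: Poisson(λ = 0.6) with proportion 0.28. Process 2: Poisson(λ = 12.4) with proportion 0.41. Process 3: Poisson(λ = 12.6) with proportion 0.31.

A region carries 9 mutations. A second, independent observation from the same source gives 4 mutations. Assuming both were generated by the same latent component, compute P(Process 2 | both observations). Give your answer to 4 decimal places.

By Bayes' theorem, P(k | x) = w_k f_k(x) / Σ_j w_j f_j(x).
Since both observations come from the same component, the likelihood for component k is f_k(x₁)·f_k(x₂).
  p_1 = [e^(−0.6)·0.6^9/9! = 1.52413e-08] × [0.00296358] = 4.51688e-11
  p_2 = [e^(−12.4)·12.4^9/9! = 0.0786648] × [0.00405718] = 0.000319157
  p_3 = [e^(−12.6)·12.6^9/9! = 0.0743809] × [0.00354128] = 0.000263404
Prior × likelihood for each component:
  w_1·p_1 = 0.28 × 4.51688e-11 = 1.26473e-11
  w_2·p_2 = 0.41 × 0.000319157 = 0.000130854
  w_3·p_3 = 0.31 × 0.000263404 = 8.16551e-05
Denominator: 1.26473e-11 + 0.000130854 + 8.16551e-05 = 0.00021251
So the posterior for Process 2 is 0.000130854 / 0.00021251 ≈ 0.6158.

0.6158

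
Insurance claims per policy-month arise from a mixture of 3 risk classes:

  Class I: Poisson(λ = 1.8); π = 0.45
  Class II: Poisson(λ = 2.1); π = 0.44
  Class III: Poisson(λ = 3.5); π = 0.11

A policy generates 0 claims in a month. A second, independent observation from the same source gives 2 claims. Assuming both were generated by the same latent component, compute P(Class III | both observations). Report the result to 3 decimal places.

0.018

Apply Bayes' rule: the posterior for each component is proportional to its prior times its likelihood at x.
Since both observations come from the same component, the likelihood for component k is f_k(x₁)·f_k(x₂).
  f_I = [0.165299] × [0.267784] = 0.0442644
  f_II = [0.122456] × [0.270016] = 0.0330652
  f_III = [0.0301974] × [0.184959] = 0.00558528
Weight by the priors:
  π_I·f_I = 0.45 × 0.0442644 = 0.019919
  π_II·f_II = 0.44 × 0.0330652 = 0.0145487
  π_III·f_III = 0.11 × 0.00558528 = 0.00061438
Normaliser: 0.019919 + 0.0145487 + 0.00061438 = 0.0350821
So the posterior for Class III is 0.00061438 / 0.0350821 ≈ 0.018.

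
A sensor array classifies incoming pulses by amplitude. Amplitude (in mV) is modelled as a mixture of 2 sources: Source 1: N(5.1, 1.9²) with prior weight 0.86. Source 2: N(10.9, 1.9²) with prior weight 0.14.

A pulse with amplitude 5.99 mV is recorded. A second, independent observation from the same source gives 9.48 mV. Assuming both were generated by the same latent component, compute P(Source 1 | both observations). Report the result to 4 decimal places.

Posterior ∝ prior × likelihood, so P(k | x) ∝ π_k f_k(x); normalise over all components.
Since both observations come from the same component, the likelihood for component k is f_k(x₁)·f_k(x₂).
  f_1 = [0.188153] × [0.0147294] = 0.00277137
  f_2 = [0.00744759] × [0.158806] = 0.00118272
Multiply by the mixture weights:
  π_1·f_1 = 0.86 × 0.00277137 = 0.00238338
  π_2·f_2 = 0.14 × 0.00118272 = 0.000165581
Marginal: 0.00238338 + 0.000165581 = 0.00254896
So the posterior for Source 1 is 0.00238338 / 0.00254896 ≈ 0.9350.

0.9350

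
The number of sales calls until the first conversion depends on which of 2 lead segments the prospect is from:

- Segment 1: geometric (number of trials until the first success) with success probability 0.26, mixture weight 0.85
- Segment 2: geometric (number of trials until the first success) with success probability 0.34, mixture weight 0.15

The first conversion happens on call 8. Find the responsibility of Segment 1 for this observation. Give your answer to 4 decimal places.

0.9061

By Bayes' theorem, P(k | x) = P(Z=k) f_k(x) / Σ_j P(Z=j) f_j(x).
Component likelihoods at x = 8:
  f_1 = 0.26·(1−0.26)^7 = 0.26·0.121513 = 0.0315933
  f_2 = 0.34·(1−0.34)^7 = 0.34·0.0545516 = 0.0185475
Multiply by the mixture weights:
  P(Z=1)·f_1 = 0.85 × 0.0315933 = 0.0268543
  P(Z=2)·f_2 = 0.15 × 0.0185475 = 0.00278213
Denominator: 0.0268543 + 0.00278213 = 0.0296365
Responsibility of Segment 1: 0.0268543 / 0.0296365 ≈ 0.9061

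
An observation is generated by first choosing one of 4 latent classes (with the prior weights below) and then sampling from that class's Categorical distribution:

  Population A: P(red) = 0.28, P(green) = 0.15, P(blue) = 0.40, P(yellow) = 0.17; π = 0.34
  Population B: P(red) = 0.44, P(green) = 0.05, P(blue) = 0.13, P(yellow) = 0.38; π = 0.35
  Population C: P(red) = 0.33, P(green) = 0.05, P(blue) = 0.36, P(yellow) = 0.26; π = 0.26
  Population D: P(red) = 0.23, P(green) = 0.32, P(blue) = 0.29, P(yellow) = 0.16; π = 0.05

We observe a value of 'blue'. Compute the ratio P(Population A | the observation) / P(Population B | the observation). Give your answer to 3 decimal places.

Only the two components matter; the odds are (w_i f_i(x)) / (w_j f_j(x)).
Categorical probabilities:
  L_A = 0.4
  L_B = 0.13
  L_C = 0.36
  L_D = 0.29
Posterior odds = (w_A·L_A) / (w_B·L_B) = (0.34·0.4) / (0.35·0.13) = 0.136 / 0.0455 ≈ 2.989

2.989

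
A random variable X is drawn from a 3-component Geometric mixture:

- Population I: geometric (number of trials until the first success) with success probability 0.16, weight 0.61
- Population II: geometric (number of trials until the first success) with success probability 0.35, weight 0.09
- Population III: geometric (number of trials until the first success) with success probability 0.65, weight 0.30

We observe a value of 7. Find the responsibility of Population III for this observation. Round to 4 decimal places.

P(component k | x) = P(Z=k)·f_k(x) / marginal(x), where marginal(x) = Σ_j P(Z=j)·f_j(x).
Evaluate each component's likelihood at the observed value:
  f_I = 0.0562077
  f_II = 0.0263966
  f_III = 0.00119487
Prior × likelihood for each component:
  P(Z=I)·f_I = 0.61 × 0.0562077 = 0.0342867
  P(Z=II)·f_II = 0.09 × 0.0263966 = 0.0023757
  P(Z=III)·f_III = 0.30 × 0.00119487 = 0.000358462
Evidence: 0.0342867 + 0.0023757 + 0.000358462 = 0.0370208
P(Population III | data) ≈ 0.0097

0.0097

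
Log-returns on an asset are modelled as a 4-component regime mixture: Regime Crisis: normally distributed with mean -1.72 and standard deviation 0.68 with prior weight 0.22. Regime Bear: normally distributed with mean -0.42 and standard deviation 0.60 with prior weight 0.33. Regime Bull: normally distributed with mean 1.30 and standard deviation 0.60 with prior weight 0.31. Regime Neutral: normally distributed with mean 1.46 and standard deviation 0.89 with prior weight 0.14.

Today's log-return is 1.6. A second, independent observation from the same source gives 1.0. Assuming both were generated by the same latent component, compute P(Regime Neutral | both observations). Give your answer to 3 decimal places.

0.185

By Bayes' theorem, P(k | x) = π_k f_k(x) / Σ_j π_j f_j(x).
Since both observations come from the same component, the likelihood for component k is f_k(x₁)·f_k(x₂).
  f_Crisis = [(1/(0.68·√(2π)))·exp(−(1.6−-1.72)²/(2·0.68²)) = 0.586680·exp(-11.91869) = 3.91005e-06] × [0.000196809] = 7.69533e-10
  f_Bear = [(1/(0.60·√(2π)))·exp(−(1.6−-0.42)²/(2·0.60²)) = 0.664904·exp(-5.66722) = 0.00229888] × [0.0404104] = 9.28985e-05
  f_Bull = [(1/(0.60·√(2π)))·exp(−(1.6−1.30)²/(2·0.60²)) = 0.664904·exp(-0.12500) = 0.586776] × [0.586776] = 0.344306
  f_Neutral = [(1/(0.89·√(2π)))·exp(−(1.6−1.46)²/(2·0.89²)) = 0.448250·exp(-0.01237) = 0.442738] × [0.392204] = 0.173644
Unnormalised posteriors:
  π_Crisis·f_Crisis = 0.22 × 7.69533e-10 = 1.69297e-10
  π_Bear·f_Bear = 0.33 × 9.28985e-05 = 3.06565e-05
  π_Bull·f_Bull = 0.31 × 0.344306 = 0.106735
  π_Neutral·f_Neutral = 0.14 × 0.173644 = 0.0243101
Normaliser: 1.69297e-10 + 3.06565e-05 + 0.106735 + 0.0243101 = 0.131075
P(Regime Neutral | x) ≈ 0.185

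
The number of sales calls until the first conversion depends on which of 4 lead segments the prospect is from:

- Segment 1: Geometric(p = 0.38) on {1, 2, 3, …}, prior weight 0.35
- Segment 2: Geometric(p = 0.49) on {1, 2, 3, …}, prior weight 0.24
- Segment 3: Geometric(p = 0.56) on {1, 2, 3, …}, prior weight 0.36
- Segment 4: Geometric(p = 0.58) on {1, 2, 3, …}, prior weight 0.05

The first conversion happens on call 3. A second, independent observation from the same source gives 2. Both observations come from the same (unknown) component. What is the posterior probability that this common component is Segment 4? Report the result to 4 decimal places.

The responsibility of component k is P(Z=k) f_k(x) divided by Σ_j P(Z=j) f_j(x).
Since both observations come from the same component, the likelihood for component k is f_k(x₁)·f_k(x₂).
  f_1 = [0.146072] × [0.2356] = 0.0344146
  f_2 = [0.127449] × [0.2499] = 0.0318495
  f_3 = [0.108416] × [0.2464] = 0.0267137
  f_4 = [0.102312] × [0.2436] = 0.0249232
Weight by the priors:
  P(Z=1)·f_1 = 0.35 × 0.0344146 = 0.0120451
  P(Z=2)·f_2 = 0.24 × 0.0318495 = 0.00764388
  P(Z=3)·f_3 = 0.36 × 0.0267137 = 0.00961693
  P(Z=4)·f_4 = 0.05 × 0.0249232 = 0.00124616
Sum: 0.0120451 + 0.00764388 + 0.00961693 + 0.00124616 = 0.0305521
P(Segment 4 | data) ≈ 0.0408

0.0408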